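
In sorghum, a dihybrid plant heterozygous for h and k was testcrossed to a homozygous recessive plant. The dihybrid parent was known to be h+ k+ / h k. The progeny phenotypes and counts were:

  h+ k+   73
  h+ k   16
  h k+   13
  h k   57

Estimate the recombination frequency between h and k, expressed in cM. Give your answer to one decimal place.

The recombinant classes are h+ k and h k+: 16 + 13 = 29.
Recombination frequency = 29/159 = 0.1824 ≈ 18.2%, i.e. 18.2 cM.

18.2 cM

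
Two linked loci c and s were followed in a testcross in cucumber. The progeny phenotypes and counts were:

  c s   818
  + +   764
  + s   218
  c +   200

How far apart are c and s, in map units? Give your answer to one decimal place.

The two most frequent classes, + + (764) and c s (818), are the parental types, so the F1 was + + / c s.
The recombinant classes are + s and c +: 218 + 200 = 418.
Recombination frequency = 418/2000 = 0.2090 ≈ 20.9%, i.e. 20.9 map units.

20.9 map units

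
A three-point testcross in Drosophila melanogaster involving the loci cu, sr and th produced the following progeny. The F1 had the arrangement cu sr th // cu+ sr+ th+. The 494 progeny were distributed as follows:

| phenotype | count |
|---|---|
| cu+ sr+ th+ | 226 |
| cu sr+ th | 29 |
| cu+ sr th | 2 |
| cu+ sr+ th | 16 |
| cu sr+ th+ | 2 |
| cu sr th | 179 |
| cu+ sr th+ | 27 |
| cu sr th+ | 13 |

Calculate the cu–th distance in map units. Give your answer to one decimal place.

6.7 map units

The two rarest classes, cu+ sr th and cu sr+ th+, are the double crossovers. Comparing them with the parentals, only the cu allele has switched, so cu is the middle locus and the order is th – cu – sr.
Crossovers in the th–cu interval produce the single-crossover classes cu sr th+ and cu+ sr+ th (13 + 16 = 29) plus the double crossovers (4).
RF(th–cu) = (29 + 4) / 494 = 33/494 = 0.0668 → 6.7 map units.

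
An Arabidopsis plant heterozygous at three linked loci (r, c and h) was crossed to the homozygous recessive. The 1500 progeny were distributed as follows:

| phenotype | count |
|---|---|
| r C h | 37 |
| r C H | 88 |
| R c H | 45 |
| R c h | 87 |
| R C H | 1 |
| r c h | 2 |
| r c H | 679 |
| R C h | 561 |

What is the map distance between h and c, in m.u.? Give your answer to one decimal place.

11.9 m.u.

The two most frequent reciprocal classes, r c H and R C h, are the parental types, so the F1 was r c H / R C h.
The two rarest classes, r c h and R C H, are the double crossovers. Comparing them with the parentals, only the h allele has switched, so h is the middle locus and the order is r – h – c.
Crossovers in the h–c interval produce the single-crossover classes r C H and R c h (88 + 87 = 175) plus the double crossovers (3).
RF(h–c) = (175 + 3) / 1500 = 178/1500 = 0.1187 → 11.9 m.u.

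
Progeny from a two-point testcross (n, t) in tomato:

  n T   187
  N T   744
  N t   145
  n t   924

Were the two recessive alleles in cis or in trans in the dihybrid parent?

cis

The two most frequent classes are N T (744) and n t (924); these are the parental (non-recombinant) types.
So the F1 carried N T on one chromosome and n t on the other — the recessive alleles are on the same chromosome (cis / coupling).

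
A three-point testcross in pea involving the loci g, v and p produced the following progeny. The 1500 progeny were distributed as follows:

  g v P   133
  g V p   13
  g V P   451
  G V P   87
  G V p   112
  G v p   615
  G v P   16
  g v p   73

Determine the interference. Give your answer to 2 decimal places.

0.16

The two most frequent reciprocal classes, g V P and G v p, are the parental types, so the F1 was g V P / G v p.
The two rarest classes, g V p and G v P, are the double crossovers. Comparing them with the parentals, only the p allele has switched, so p is the middle locus and the order is g – p – v.
g–p: (160 + 29)/1500 = 0.1260; p–v: (245 + 29)/1500 = 0.1827.
Expected DCO frequency = 0.1260 × 0.1827 ≈ 0.02302; observed = 29/1500 ≈ 0.01933.
Coefficient of coincidence = 0.01933/0.02302 ≈ 0.84; interference = 1 − 0.84 = 0.16.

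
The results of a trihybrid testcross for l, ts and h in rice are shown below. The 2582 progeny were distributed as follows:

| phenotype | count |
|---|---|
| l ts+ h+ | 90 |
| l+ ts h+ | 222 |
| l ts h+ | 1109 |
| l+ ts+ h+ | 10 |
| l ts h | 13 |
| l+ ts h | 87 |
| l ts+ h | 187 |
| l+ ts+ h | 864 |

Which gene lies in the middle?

h

The two most frequent reciprocal classes, l+ ts+ h and l ts h+, are the parental types, so the F1 was l+ ts+ h / l ts h+.
The two rarest classes, l+ ts+ h+ and l ts h, are the double crossovers. Comparing them with the parentals, only the h allele has switched, so h is the middle locus and the order is l – h – ts.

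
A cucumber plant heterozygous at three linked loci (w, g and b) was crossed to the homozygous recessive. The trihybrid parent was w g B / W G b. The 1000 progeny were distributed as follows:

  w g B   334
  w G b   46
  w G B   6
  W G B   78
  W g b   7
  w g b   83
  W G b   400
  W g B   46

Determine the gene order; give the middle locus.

The two rarest classes, w G B and W g b, are the double crossovers. Comparing them with the parentals, only the g allele has switched, so g is the middle locus and the order is w – g – b.

g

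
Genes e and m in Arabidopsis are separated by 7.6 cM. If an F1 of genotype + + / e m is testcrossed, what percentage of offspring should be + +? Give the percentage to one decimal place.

46.2%

A map distance of 7.6 cM corresponds to a recombination frequency of 0.076.
The F1 is + + / e m, so + + is a parental gamete class with expected frequency (1 − r)/2 = 0.924/2 = 0.4620.
That is 0.4620 = 46.2% of the progeny.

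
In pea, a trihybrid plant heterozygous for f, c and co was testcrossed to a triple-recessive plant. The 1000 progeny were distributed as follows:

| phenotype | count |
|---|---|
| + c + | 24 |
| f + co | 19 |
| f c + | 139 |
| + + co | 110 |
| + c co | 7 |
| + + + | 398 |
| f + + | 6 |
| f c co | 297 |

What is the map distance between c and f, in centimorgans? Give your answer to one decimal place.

The two most frequent reciprocal classes, + + + and f c co, are the parental types, so the F1 was + + + / f c co.
The two rarest classes, f + + and + c co, are the double crossovers. Comparing them with the parentals, only the f allele has switched, so f is the middle locus and the order is c – f – co.
Crossovers in the c–f interval produce the single-crossover classes + c + and f + co (24 + 19 = 43) plus the double crossovers (13).
RF(c–f) = (43 + 13) / 1000 = 56/1000 = 0.0560 → 5.6 centimorgans.

5.6 centimorgans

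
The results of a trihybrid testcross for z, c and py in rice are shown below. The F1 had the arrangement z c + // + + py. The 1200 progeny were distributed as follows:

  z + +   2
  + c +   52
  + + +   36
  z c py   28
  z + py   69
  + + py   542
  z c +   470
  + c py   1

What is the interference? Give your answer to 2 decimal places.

The two rarest classes, z + + and + c py, are the double crossovers. Comparing them with the parentals, only the c allele has switched, so c is the middle locus and the order is py – c – z.
py–c: (64 + 3)/1200 = 0.0558; c–z: (121 + 3)/1200 = 0.1033.
Expected DCO frequency = 0.0558 × 0.1033 ≈ 0.00576; observed = 3/1200 ≈ 0.00250.
Coefficient of coincidence = 0.00250/0.00576 ≈ 0.43; interference = 1 − 0.43 = 0.57.

0.57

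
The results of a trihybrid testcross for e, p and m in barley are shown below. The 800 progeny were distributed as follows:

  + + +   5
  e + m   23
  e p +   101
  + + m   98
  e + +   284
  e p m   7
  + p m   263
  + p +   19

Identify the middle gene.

e

The two most frequent reciprocal classes, e + + and + p m, are the parental types, so the F1 was e + + / + p m.
The two rarest classes, + + + and e p m, are the double crossovers. Comparing them with the parentals, only the e allele has switched, so e is the middle locus and the order is m – e – p.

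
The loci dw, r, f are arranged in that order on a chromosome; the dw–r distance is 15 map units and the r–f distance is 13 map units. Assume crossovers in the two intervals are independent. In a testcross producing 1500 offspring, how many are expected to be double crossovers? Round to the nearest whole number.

29

Map distances give recombination frequencies of 0.150 and 0.130 for the two intervals.
With no interference, expected double-crossover frequency = 0.150 × 0.130 = 0.01950.
Expected number = 0.01950 × 1500 = 29.25 ≈ 29.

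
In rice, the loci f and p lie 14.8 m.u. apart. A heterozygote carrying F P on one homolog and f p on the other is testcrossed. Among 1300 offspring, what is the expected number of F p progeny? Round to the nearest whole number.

A map distance of 14.8 m.u. corresponds to a recombination frequency of 0.148.
The F1 is F P / f p, so F p is a recombinant gamete class with expected frequency r/2 = 0.148/2 = 0.0740.
Expected number = 0.0740 × 1300 = 96.20 ≈ 96.

96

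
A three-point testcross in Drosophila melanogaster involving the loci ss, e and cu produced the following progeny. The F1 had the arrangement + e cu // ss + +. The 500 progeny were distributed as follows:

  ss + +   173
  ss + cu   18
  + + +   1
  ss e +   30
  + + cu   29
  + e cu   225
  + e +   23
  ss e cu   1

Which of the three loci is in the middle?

ss

The two rarest classes, ss e cu and + + +, are the double crossovers. Comparing them with the parentals, only the ss allele has switched, so ss is the middle locus and the order is cu – ss – e.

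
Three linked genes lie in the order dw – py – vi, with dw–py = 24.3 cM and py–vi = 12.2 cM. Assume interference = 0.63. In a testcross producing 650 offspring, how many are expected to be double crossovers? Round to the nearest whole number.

7

Map distances give recombination frequencies of 0.243 and 0.122 for the two intervals.
With interference 0.63 (so coincidence = 0.37), expected double-crossover frequency = 0.243 × 0.122 × 0.37 = 0.01097.
Expected number = 0.01097 × 650 = 7.13 ≈ 7.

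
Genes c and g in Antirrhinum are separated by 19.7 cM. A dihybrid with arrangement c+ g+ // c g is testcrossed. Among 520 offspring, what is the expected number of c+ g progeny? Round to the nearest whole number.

A map distance of 19.7 cM corresponds to a recombination frequency of 0.197.
The F1 is c+ g+ / c g, so c+ g is a recombinant gamete class with expected frequency r/2 = 0.197/2 = 0.0985.
Expected number = 0.0985 × 520 = 51.22 ≈ 51.

51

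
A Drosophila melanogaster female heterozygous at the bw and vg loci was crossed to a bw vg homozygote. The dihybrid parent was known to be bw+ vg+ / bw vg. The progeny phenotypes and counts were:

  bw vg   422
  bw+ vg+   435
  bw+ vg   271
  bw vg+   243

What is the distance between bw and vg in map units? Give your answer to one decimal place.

The recombinant classes are bw+ vg and bw vg+: 271 + 243 = 514.
Recombination frequency = 514/1371 = 0.3749 ≈ 37.5%, i.e. 37.5 map units.

37.5 map units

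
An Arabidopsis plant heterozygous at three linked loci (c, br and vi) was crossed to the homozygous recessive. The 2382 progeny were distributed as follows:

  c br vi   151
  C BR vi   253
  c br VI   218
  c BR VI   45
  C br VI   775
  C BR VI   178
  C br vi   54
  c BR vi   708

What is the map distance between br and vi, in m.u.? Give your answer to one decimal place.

The two most frequent reciprocal classes, C br VI and c BR vi, are the parental types, so the F1 was C br VI / c BR vi.
The two rarest classes, C br vi and c BR VI, are the double crossovers. Comparing them with the parentals, only the vi allele has switched, so vi is the middle locus and the order is br – vi – c.
Crossovers in the br–vi interval produce the single-crossover classes C BR VI and c br vi (178 + 151 = 329) plus the double crossovers (99).
RF(br–vi) = (329 + 99) / 2382 = 428/2382 = 0.1797 → 18.0 m.u.

18.0 m.u.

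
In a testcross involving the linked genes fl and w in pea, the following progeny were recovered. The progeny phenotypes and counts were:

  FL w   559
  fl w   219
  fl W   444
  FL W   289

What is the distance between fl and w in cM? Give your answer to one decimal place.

The two most frequent classes, FL w (559) and fl W (444), are the parental types, so the F1 was FL w / fl W.
The recombinant classes are FL W and fl w: 289 + 219 = 508.
Recombination frequency = 508/1511 = 0.3362 ≈ 33.6%, i.e. 33.6 cM.

33.6 cM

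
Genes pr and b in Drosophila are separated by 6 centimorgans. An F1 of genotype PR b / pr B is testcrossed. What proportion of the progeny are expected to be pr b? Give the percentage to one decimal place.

A map distance of 6 centimorgans corresponds to a recombination frequency of 0.060.
The F1 is PR b / pr B, so pr b is a recombinant gamete class with expected frequency r/2 = 0.060/2 = 0.0300.
That is 0.0300 = 3.0% of the progeny.

3.0%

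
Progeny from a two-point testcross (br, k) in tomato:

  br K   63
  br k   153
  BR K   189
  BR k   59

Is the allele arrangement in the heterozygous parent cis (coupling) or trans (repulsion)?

cis

The two most frequent classes are BR K (189) and br k (153); these are the parental (non-recombinant) types.
So the F1 carried BR K on one chromosome and br k on the other — the recessive alleles are on the same chromosome (cis / coupling).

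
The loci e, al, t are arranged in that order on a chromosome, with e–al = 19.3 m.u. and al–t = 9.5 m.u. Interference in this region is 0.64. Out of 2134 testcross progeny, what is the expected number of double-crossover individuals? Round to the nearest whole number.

14

Map distances give recombination frequencies of 0.193 and 0.095 for the two intervals.
With interference 0.64 (so coincidence = 0.36), expected double-crossover frequency = 0.193 × 0.095 × 0.36 = 0.00660.
Expected number = 0.00660 × 2134 = 14.09 ≈ 14.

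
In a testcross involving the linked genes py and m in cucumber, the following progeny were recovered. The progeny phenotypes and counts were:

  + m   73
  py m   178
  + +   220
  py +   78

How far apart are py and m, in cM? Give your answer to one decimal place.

27.5 cM

The two most frequent classes, + + (220) and py m (178), are the parental types, so the F1 was + + / py m.
The recombinant classes are + m and py +: 73 + 78 = 151.
Recombination frequency = 151/549 = 0.2750 ≈ 27.5%, i.e. 27.5 cM.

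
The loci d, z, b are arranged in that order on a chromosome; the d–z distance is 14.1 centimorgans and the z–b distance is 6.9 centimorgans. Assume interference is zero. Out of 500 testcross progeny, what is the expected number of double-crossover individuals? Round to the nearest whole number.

5

Map distances give recombination frequencies of 0.141 and 0.069 for the two intervals.
With no interference, expected double-crossover frequency = 0.141 × 0.069 = 0.00973.
Expected number = 0.00973 × 500 = 4.86 ≈ 5.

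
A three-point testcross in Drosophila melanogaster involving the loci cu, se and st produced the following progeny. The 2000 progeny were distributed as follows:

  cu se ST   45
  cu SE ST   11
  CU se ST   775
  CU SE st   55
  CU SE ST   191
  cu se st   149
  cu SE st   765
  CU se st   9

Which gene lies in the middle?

The two most frequent reciprocal classes, cu SE st and CU se ST, are the parental types, so the F1 was cu SE st / CU se ST.
The two rarest classes, cu SE ST and CU se st, are the double crossovers. Comparing them with the parentals, only the st allele has switched, so st is the middle locus and the order is se – st – cu.

st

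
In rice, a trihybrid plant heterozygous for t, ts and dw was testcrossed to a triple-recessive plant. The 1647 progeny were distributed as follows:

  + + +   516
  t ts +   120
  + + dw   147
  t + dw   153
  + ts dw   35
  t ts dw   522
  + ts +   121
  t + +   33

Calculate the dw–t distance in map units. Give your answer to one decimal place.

The two most frequent reciprocal classes, t ts dw and + + +, are the parental types, so the F1 was t ts dw / + + +.
The two rarest classes, + ts dw and t + +, are the double crossovers. Comparing them with the parentals, only the t allele has switched, so t is the middle locus and the order is ts – t – dw.
Crossovers in the t–dw interval produce the single-crossover classes t ts + and + + dw (120 + 147 = 267) plus the double crossovers (68).
RF(t–dw) = (267 + 68) / 1647 = 335/1647 = 0.2034 → 20.3 map units.

20.3 map units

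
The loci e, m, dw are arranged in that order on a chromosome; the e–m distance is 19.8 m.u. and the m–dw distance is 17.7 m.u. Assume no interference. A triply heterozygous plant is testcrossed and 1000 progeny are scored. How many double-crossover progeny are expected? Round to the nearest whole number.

35

Map distances give recombination frequencies of 0.198 and 0.177 for the two intervals.
With no interference, expected double-crossover frequency = 0.198 × 0.177 = 0.03505.
Expected number = 0.03505 × 1000 = 35.05 ≈ 35.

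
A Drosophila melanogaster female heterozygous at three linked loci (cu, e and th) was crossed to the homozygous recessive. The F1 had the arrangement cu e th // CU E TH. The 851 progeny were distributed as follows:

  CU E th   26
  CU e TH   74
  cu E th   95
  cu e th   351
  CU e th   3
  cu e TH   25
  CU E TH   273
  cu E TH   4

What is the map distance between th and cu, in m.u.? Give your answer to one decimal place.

The two rarest classes, CU e th and cu E TH, are the double crossovers. Comparing them with the parentals, only the cu allele has switched, so cu is the middle locus and the order is th – cu – e.
Crossovers in the th–cu interval produce the single-crossover classes cu e TH and CU E th (25 + 26 = 51) plus the double crossovers (7).
RF(th–cu) = (51 + 7) / 851 = 58/851 = 0.0682 → 6.8 m.u.

6.8 m.u.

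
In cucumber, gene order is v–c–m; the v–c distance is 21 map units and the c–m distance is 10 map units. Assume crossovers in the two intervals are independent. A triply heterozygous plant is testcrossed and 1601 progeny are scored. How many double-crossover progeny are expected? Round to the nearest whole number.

Map distances give recombination frequencies of 0.210 and 0.100 for the two intervals.
With no interference, expected double-crossover frequency = 0.210 × 0.100 = 0.02100.
Expected number = 0.02100 × 1601 = 33.62 ≈ 34.

34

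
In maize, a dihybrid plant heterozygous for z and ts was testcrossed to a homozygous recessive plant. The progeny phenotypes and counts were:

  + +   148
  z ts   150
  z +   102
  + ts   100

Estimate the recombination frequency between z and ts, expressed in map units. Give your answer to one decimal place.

The two most frequent classes, + + (148) and z ts (150), are the parental types, so the F1 was + + / z ts.
The recombinant classes are + ts and z +: 100 + 102 = 202.
Recombination frequency = 202/500 = 0.4040 ≈ 40.4%, i.e. 40.4 map units.

40.4 map units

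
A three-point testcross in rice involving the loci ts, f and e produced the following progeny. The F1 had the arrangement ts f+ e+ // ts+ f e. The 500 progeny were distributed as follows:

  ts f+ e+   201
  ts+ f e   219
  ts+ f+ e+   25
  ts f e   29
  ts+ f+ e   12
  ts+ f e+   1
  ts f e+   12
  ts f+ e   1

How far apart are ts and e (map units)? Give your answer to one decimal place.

11.2 map units

The two rarest classes, ts f+ e and ts+ f e+, are the double crossovers. Comparing them with the parentals, only the e allele has switched, so e is the middle locus and the order is ts – e – f.
Crossovers in the ts–e interval produce the single-crossover classes ts+ f+ e+ and ts f e (25 + 29 = 54) plus the double crossovers (2).
RF(ts–e) = (54 + 2) / 500 = 56/500 = 0.1120 → 11.2 map units.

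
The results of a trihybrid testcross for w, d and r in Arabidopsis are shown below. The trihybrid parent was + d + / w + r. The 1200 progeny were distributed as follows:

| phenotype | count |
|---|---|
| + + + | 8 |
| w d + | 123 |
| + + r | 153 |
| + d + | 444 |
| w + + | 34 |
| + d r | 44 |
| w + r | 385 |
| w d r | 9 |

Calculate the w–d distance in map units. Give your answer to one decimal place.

24.4 map units

The two rarest classes, + + + and w d r, are the double crossovers. Comparing them with the parentals, only the d allele has switched, so d is the middle locus and the order is w – d – r.
Crossovers in the w–d interval produce the single-crossover classes w d + and + + r (123 + 153 = 276) plus the double crossovers (17).
RF(w–d) = (276 + 17) / 1200 = 293/1200 = 0.2442 → 24.4 map units.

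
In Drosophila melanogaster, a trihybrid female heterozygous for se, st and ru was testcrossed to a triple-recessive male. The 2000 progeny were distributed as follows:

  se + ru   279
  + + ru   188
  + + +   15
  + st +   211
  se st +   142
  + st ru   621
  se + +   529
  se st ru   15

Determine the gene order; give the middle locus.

The two most frequent reciprocal classes, se + + and + st ru, are the parental types, so the F1 was se + + / + st ru.
The two rarest classes, + + + and se st ru, are the double crossovers. Comparing them with the parentals, only the se allele has switched, so se is the middle locus and the order is st – se – ru.

se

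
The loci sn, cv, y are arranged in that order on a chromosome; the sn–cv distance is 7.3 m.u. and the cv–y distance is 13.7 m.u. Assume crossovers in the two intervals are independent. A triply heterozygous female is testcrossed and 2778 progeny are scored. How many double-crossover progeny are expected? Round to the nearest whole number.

28

Map distances give recombination frequencies of 0.073 and 0.137 for the two intervals.
With no interference, expected double-crossover frequency = 0.073 × 0.137 = 0.01000.
Expected number = 0.01000 × 2778 = 27.78 ≈ 28.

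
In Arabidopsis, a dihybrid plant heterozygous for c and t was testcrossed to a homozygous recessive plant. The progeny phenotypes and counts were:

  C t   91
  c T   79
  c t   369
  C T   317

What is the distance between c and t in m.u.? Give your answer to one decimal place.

19.9 m.u.

The two most frequent classes, C T (317) and c t (369), are the parental types, so the F1 was C T / c t.
The recombinant classes are C t and c T: 91 + 79 = 170.
Recombination frequency = 170/856 = 0.1986 ≈ 19.9%, i.e. 19.9 m.u.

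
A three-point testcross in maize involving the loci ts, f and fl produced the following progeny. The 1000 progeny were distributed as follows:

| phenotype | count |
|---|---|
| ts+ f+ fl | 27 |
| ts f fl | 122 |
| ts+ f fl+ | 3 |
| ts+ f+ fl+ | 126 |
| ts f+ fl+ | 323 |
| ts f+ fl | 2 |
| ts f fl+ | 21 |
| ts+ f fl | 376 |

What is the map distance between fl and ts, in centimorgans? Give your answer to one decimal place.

25.3 centimorgans

The two most frequent reciprocal classes, ts+ f fl and ts f+ fl+, are the parental types, so the F1 was ts+ f fl / ts f+ fl+.
The two rarest classes, ts+ f fl+ and ts f+ fl, are the double crossovers. Comparing them with the parentals, only the fl allele has switched, so fl is the middle locus and the order is ts – fl – f.
Crossovers in the ts–fl interval produce the single-crossover classes ts f fl and ts+ f+ fl+ (122 + 126 = 248) plus the double crossovers (5).
RF(ts–fl) = (248 + 5) / 1000 = 253/1000 = 0.2530 → 25.3 centimorgans.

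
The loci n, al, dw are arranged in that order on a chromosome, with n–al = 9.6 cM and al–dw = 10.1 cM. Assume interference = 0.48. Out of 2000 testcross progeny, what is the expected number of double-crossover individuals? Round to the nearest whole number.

10

Map distances give recombination frequencies of 0.096 and 0.101 for the two intervals.
With interference 0.48 (so coincidence = 0.52), expected double-crossover frequency = 0.096 × 0.101 × 0.52 = 0.00504.
Expected number = 0.00504 × 2000 = 10.08 ≈ 10.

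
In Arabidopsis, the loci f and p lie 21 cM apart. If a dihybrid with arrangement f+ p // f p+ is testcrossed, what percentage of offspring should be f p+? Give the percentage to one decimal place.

39.5%

A map distance of 21 cM corresponds to a recombination frequency of 0.210.
The F1 is f+ p / f p+, so f p+ is a parental gamete class with expected frequency (1 − r)/2 = 0.790/2 = 0.3950.
That is 0.3950 = 39.5% of the progeny.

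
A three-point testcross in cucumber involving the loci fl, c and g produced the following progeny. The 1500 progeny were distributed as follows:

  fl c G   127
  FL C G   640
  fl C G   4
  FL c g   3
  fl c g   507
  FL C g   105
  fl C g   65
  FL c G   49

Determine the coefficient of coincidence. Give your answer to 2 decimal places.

0.36

The two most frequent reciprocal classes, FL C G and fl c g, are the parental types, so the F1 was FL C G / fl c g.
The two rarest classes, fl C G and FL c g, are the double crossovers. Comparing them with the parentals, only the fl allele has switched, so fl is the middle locus and the order is c – fl – g.
c–fl: (114 + 7)/1500 = 0.0807; fl–g: (232 + 7)/1500 = 0.1593.
Expected DCO frequency = 0.0807 × 0.1593 ≈ 0.01286; observed = 7/1500 ≈ 0.00467.
Coefficient of coincidence = 0.00467/0.01286 ≈ 0.36.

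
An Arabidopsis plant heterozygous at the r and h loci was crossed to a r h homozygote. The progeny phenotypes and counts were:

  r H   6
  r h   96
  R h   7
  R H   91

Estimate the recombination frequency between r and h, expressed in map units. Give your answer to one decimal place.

The two most frequent classes, R H (91) and r h (96), are the parental types, so the F1 was R H / r h.
The recombinant classes are R h and r H: 7 + 6 = 13.
Recombination frequency = 13/200 = 0.0650 ≈ 6.5%, i.e. 6.5 map units.

6.5 map units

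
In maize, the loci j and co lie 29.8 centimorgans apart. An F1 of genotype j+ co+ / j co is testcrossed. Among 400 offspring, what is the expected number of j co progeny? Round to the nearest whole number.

140

A map distance of 29.8 centimorgans corresponds to a recombination frequency of 0.298.
The F1 is j+ co+ / j co, so j co is a parental gamete class with expected frequency (1 − r)/2 = 0.702/2 = 0.3510.
Expected number = 0.3510 × 400 = 140.40 ≈ 140.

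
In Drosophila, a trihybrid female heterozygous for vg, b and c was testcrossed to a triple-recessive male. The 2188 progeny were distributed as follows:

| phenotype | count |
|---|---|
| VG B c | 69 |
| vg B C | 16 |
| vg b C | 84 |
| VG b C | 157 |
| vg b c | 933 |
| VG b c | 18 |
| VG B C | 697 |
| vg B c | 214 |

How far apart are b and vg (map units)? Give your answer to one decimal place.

The two most frequent reciprocal classes, vg b c and VG B C, are the parental types, so the F1 was vg b c / VG B C.
The two rarest classes, VG b c and vg B C, are the double crossovers. Comparing them with the parentals, only the vg allele has switched, so vg is the middle locus and the order is c – vg – b.
Crossovers in the vg–b interval produce the single-crossover classes vg B c and VG b C (214 + 157 = 371) plus the double crossovers (34).
RF(vg–b) = (371 + 34) / 2188 = 405/2188 = 0.1851 → 18.5 map units.

18.5 map units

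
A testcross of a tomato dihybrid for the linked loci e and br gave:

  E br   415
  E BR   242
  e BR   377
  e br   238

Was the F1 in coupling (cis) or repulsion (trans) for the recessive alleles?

The two most frequent classes are E br (415) and e BR (377); these are the parental (non-recombinant) types.
So the F1 carried E br on one chromosome and e BR on the other — the recessive alleles are on opposite chromosomes (trans / repulsion).

trans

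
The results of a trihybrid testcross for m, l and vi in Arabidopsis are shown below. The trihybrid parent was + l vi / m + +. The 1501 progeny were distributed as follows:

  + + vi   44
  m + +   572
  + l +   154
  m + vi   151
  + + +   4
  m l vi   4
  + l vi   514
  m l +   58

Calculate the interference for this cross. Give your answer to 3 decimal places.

The two rarest classes, m l vi and + + +, are the double crossovers. Comparing them with the parentals, only the m allele has switched, so m is the middle locus and the order is vi – m – l.
vi–m: (305 + 8)/1501 = 0.2085; m–l: (102 + 8)/1501 = 0.0733.
Expected DCO frequency = 0.2085 × 0.0733 ≈ 0.01528; observed = 8/1501 ≈ 0.00533.
Coefficient of coincidence = 0.00533/0.01528 ≈ 0.349; interference = 1 − 0.349 = 0.651.

0.651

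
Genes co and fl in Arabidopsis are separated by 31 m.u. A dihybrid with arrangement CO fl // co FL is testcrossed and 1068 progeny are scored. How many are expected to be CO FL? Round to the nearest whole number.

A map distance of 31 m.u. corresponds to a recombination frequency of 0.310.
The F1 is CO fl / co FL, so CO FL is a recombinant gamete class with expected frequency r/2 = 0.310/2 = 0.1550.
Expected number = 0.1550 × 1068 = 165.54 ≈ 166.

166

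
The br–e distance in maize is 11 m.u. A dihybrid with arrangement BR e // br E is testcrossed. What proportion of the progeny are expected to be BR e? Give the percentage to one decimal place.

44.5%

A map distance of 11 m.u. corresponds to a recombination frequency of 0.110.
The F1 is BR e / br E, so BR e is a parental gamete class with expected frequency (1 − r)/2 = 0.890/2 = 0.4450.
That is 0.4450 = 44.5% of the progeny.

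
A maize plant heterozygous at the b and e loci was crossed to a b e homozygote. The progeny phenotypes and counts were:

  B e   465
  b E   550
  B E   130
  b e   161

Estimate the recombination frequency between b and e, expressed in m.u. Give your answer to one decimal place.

The two most frequent classes, B e (465) and b E (550), are the parental types, so the F1 was B e / b E.
The recombinant classes are B E and b e: 130 + 161 = 291.
Recombination frequency = 291/1306 = 0.2228 ≈ 22.3%, i.e. 22.3 m.u.

22.3 m.u.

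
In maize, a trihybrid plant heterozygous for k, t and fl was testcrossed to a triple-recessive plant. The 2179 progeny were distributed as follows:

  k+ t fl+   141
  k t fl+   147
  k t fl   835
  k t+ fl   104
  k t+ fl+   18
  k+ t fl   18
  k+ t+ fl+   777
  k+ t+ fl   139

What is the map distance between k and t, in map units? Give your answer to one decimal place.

The two most frequent reciprocal classes, k+ t+ fl+ and k t fl, are the parental types, so the F1 was k+ t+ fl+ / k t fl.
The two rarest classes, k t+ fl+ and k+ t fl, are the double crossovers. Comparing them with the parentals, only the k allele has switched, so k is the middle locus and the order is fl – k – t.
Crossovers in the k–t interval produce the single-crossover classes k+ t fl+ and k t+ fl (141 + 104 = 245) plus the double crossovers (36).
RF(k–t) = (245 + 36) / 2179 = 281/2179 = 0.1290 → 12.9 map units.

12.9 map units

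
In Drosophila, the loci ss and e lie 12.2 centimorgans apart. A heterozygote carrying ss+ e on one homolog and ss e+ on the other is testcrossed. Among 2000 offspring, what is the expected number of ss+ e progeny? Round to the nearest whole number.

A map distance of 12.2 centimorgans corresponds to a recombination frequency of 0.122.
The F1 is ss+ e / ss e+, so ss+ e is a parental gamete class with expected frequency (1 − r)/2 = 0.878/2 = 0.4390.
Expected number = 0.4390 × 2000 = 878.00 ≈ 878.

878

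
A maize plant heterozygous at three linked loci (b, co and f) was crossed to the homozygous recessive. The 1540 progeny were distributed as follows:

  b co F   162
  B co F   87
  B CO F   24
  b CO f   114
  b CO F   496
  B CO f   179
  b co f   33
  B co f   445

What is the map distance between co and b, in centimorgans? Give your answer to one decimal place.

25.8 centimorgans

The two most frequent reciprocal classes, B co f and b CO F, are the parental types, so the F1 was B co f / b CO F.
The two rarest classes, b co f and B CO F, are the double crossovers. Comparing them with the parentals, only the b allele has switched, so b is the middle locus and the order is co – b – f.
Crossovers in the co–b interval produce the single-crossover classes B CO f and b co F (179 + 162 = 341) plus the double crossovers (57).
RF(co–b) = (341 + 57) / 1540 = 398/1540 = 0.2584 → 25.8 centimorgans.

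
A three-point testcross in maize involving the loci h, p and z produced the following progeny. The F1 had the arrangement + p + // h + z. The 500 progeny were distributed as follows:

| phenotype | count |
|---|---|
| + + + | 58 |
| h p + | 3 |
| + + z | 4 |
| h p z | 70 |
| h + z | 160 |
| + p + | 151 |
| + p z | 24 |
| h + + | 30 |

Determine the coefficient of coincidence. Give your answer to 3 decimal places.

The two rarest classes, h p + and + + z, are the double crossovers. Comparing them with the parentals, only the h allele has switched, so h is the middle locus and the order is z – h – p.
z–h: (54 + 7)/500 = 0.1220; h–p: (128 + 7)/500 = 0.2700.
Expected DCO frequency = 0.1220 × 0.2700 ≈ 0.03294; observed = 7/500 ≈ 0.01400.
Coefficient of coincidence = 0.01400/0.03294 ≈ 0.425.

0.425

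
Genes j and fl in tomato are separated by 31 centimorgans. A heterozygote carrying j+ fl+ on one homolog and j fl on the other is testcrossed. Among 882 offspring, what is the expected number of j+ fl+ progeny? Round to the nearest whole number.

A map distance of 31 centimorgans corresponds to a recombination frequency of 0.310.
The F1 is j+ fl+ / j fl, so j+ fl+ is a parental gamete class with expected frequency (1 − r)/2 = 0.690/2 = 0.3450.
Expected number = 0.3450 × 882 = 304.29 ≈ 304.

304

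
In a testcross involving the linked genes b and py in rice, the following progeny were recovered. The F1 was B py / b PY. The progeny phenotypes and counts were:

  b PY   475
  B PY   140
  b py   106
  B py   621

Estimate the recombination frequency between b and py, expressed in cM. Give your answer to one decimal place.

The recombinant classes are B PY and b py: 140 + 106 = 246.
Recombination frequency = 246/1342 = 0.1833 ≈ 18.3%, i.e. 18.3 cM.

18.3 cM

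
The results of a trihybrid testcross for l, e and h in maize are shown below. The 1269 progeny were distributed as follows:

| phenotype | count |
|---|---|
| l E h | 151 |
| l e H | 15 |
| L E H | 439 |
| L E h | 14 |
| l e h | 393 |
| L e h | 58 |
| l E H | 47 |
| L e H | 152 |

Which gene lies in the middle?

The two most frequent reciprocal classes, L E H and l e h, are the parental types, so the F1 was L E H / l e h.
The two rarest classes, L E h and l e H, are the double crossovers. Comparing them with the parentals, only the h allele has switched, so h is the middle locus and the order is e – h – l.

h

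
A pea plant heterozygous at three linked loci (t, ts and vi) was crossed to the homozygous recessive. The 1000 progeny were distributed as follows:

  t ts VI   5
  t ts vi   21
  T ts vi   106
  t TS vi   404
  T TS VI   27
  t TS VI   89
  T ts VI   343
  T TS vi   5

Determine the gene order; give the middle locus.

t

The two most frequent reciprocal classes, t TS vi and T ts VI, are the parental types, so the F1 was t TS vi / T ts VI.
The two rarest classes, T TS vi and t ts VI, are the double crossovers. Comparing them with the parentals, only the t allele has switched, so t is the middle locus and the order is vi – t – ts.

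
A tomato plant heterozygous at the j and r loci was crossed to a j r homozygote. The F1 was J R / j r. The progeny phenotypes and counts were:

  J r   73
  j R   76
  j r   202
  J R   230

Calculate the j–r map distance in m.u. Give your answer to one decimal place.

25.6 m.u.

The recombinant classes are J r and j R: 73 + 76 = 149.
Recombination frequency = 149/581 = 0.2565 ≈ 25.6%, i.e. 25.6 m.u.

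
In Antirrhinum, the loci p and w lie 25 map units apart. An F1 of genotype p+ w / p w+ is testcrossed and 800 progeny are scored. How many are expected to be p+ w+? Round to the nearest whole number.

100

A map distance of 25 map units corresponds to a recombination frequency of 0.250.
The F1 is p+ w / p w+, so p+ w+ is a recombinant gamete class with expected frequency r/2 = 0.250/2 = 0.1250.
Expected number = 0.1250 × 800 = 100.00 ≈ 100.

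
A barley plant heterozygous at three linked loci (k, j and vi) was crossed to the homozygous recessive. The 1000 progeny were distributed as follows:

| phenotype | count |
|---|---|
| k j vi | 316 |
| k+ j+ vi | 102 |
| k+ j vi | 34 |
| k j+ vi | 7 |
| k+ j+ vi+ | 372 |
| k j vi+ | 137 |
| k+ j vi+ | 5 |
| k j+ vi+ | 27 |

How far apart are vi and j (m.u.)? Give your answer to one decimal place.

25.1 m.u.

The two most frequent reciprocal classes, k j vi and k+ j+ vi+, are the parental types, so the F1 was k j vi / k+ j+ vi+.
The two rarest classes, k j+ vi and k+ j vi+, are the double crossovers. Comparing them with the parentals, only the j allele has switched, so j is the middle locus and the order is k – j – vi.
Crossovers in the j–vi interval produce the single-crossover classes k j vi+ and k+ j+ vi (137 + 102 = 239) plus the double crossovers (12).
RF(j–vi) = (239 + 12) / 1000 = 251/1000 = 0.2510 → 25.1 m.u.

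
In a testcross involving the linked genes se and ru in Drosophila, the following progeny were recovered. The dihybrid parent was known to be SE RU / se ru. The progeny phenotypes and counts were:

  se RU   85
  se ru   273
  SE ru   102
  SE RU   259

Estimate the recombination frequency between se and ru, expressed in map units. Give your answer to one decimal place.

26.0 map units

The recombinant classes are SE ru and se RU: 102 + 85 = 187.
Recombination frequency = 187/719 = 0.2601 ≈ 26.0%, i.e. 26.0 map units.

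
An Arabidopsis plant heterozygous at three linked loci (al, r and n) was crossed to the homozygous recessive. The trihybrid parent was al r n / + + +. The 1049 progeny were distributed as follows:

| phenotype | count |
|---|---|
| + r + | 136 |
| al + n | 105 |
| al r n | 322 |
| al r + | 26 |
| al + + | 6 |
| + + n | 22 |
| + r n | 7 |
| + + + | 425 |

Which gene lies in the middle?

The two rarest classes, + r n and al + +, are the double crossovers. Comparing them with the parentals, only the al allele has switched, so al is the middle locus and the order is n – al – r.

al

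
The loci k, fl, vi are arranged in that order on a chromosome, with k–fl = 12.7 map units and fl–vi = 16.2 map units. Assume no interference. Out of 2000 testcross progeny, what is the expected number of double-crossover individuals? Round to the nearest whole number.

Map distances give recombination frequencies of 0.127 and 0.162 for the two intervals.
With no interference, expected double-crossover frequency = 0.127 × 0.162 = 0.02057.
Expected number = 0.02057 × 2000 = 41.15 ≈ 41.

41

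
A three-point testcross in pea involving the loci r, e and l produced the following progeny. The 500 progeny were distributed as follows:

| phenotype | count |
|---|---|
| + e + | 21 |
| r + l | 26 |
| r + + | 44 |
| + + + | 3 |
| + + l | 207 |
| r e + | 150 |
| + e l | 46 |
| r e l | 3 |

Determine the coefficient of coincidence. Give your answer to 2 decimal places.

The two most frequent reciprocal classes, + + l and r e +, are the parental types, so the F1 was + + l / r e +.
The two rarest classes, + + + and r e l, are the double crossovers. Comparing them with the parentals, only the l allele has switched, so l is the middle locus and the order is r – l – e.
r–l: (47 + 6)/500 = 0.1060; l–e: (90 + 6)/500 = 0.1920.
Expected DCO frequency = 0.1060 × 0.1920 ≈ 0.02035; observed = 6/500 ≈ 0.01200.
Coefficient of coincidence = 0.01200/0.02035 ≈ 0.59.

0.59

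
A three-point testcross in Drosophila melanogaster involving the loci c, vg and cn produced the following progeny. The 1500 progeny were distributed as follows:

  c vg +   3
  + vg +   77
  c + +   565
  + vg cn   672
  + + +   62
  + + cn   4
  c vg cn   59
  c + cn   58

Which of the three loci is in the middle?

vg

The two most frequent reciprocal classes, + vg cn and c + +, are the parental types, so the F1 was + vg cn / c + +.
The two rarest classes, + + cn and c vg +, are the double crossovers. Comparing them with the parentals, only the vg allele has switched, so vg is the middle locus and the order is c – vg – cn.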